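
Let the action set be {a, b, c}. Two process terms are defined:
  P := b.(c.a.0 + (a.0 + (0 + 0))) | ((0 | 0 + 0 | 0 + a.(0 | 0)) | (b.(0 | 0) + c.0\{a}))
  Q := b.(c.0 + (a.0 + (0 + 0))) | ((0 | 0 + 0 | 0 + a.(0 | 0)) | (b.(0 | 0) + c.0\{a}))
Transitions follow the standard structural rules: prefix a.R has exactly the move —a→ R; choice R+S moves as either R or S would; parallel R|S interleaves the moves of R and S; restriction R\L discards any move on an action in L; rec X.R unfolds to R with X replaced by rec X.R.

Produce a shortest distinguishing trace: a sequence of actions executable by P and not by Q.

LTS(P): 24 reachable states
  m0 = b.(c.a.0 + (a.0 + (0 + 0))) | ((0 | 0 + 0 | 0 + a.(0 | 0)) | (b.(0 | 0) + c.0\{a})) has moves --a--▸ m1, --b--▸ m2, --b--▸ m3, --c--▸ m4
  m1 = b.(c.a.0 + (a.0 + (0 + 0))) | (0 | 0 | (b.(0 | 0) + c.0\{a})) has moves --b--▸ m5, --b--▸ m6, --c--▸ m7
  m2 = (c.a.0 + (a.0 + (0 + 0))) | ((0 | 0 + 0 | 0 + a.(0 | 0)) | (b.(0 | 0) + c.0\{a})) has moves --a--▸ m5, --a--▸ m8, --b--▸ m9, --c--▸ m10, --c--▸ m11
  m3 = b.(c.a.0 + (a.0 + (0 + 0))) | ((0 | 0 + 0 | 0 + a.(0 | 0)) | (0 | 0)) has moves --a--▸ m6, --b--▸ m9
  m4 = b.(c.a.0 + (a.0 + (0 + 0))) | ((0 | 0 + 0 | 0 + a.(0 | 0)) | 0\{a}) has moves --a--▸ m7, --b--▸ m10
  m5 = (c.a.0 + (a.0 + (0 + 0))) | (0 | 0 | (b.(0 | 0) + c.0\{a})) has moves --a--▸ m12, --b--▸ m13, --c--▸ m14, --c--▸ m15
  m6 = b.(c.a.0 + (a.0 + (0 + 0))) | (0 | 0 | (0 | 0)) has moves --b--▸ m13
  m7 = b.(c.a.0 + (a.0 + (0 + 0))) | (0 | 0 | 0\{a}) has moves --b--▸ m14
  m8 = 0 | ((0 | 0 + 0 | 0 + a.(0 | 0)) | (b.(0 | 0) + c.0\{a})) has moves --a--▸ m12, --b--▸ m16, --c--▸ m17
  m9 = (c.a.0 + (a.0 + (0 + 0))) | ((0 | 0 + 0 | 0 + a.(0 | 0)) | (0 | 0)) has moves --a--▸ m13, --a--▸ m16, --c--▸ m18
  m10 = (c.a.0 + (a.0 + (0 + 0))) | ((0 | 0 + 0 | 0 + a.(0 | 0)) | 0\{a}) has moves --a--▸ m14, --a--▸ m17, --c--▸ m19
  m11 = a.0 | ((0 | 0 + 0 | 0 + a.(0 | 0)) | (b.(0 | 0) + c.0\{a})) has moves --a--▸ m15, --a--▸ m8, --b--▸ m18, --c--▸ m19
  m12 = 0 | (0 | 0 | (b.(0 | 0) + c.0\{a})) has moves --b--▸ m20, --c--▸ m21
  m13 = (c.a.0 + (a.0 + (0 + 0))) | (0 | 0 | (0 | 0)) has moves --a--▸ m20, --c--▸ m22
  m14 = (c.a.0 + (a.0 + (0 + 0))) | (0 | 0 | 0\{a}) has moves --a--▸ m21, --c--▸ m23
  m15 = a.0 | (0 | 0 | (b.(0 | 0) + c.0\{a})) has moves --a--▸ m12, --b--▸ m22, --c--▸ m23
  m16 = 0 | ((0 | 0 + 0 | 0 + a.(0 | 0)) | (0 | 0)) has moves --a--▸ m20
  m17 = 0 | ((0 | 0 + 0 | 0 + a.(0 | 0)) | 0\{a}) has moves --a--▸ m21
  m18 = a.0 | ((0 | 0 + 0 | 0 + a.(0 | 0)) | (0 | 0)) has moves --a--▸ m16, --a--▸ m22
  m19 = a.0 | ((0 | 0 + 0 | 0 + a.(0 | 0)) | 0\{a}) has moves --a--▸ m17, --a--▸ m23
  m20 = 0 | (0 | 0 | (0 | 0)) has moves ·
  m21 = 0 | (0 | 0 | 0\{a}) has moves ·
  m22 = a.0 | (0 | 0 | (0 | 0)) has moves --a--▸ m20
  m23 = a.0 | (0 | 0 | 0\{a}) has moves --a--▸ m21
LTS(Q): 18 reachable states
  n0 = b.(c.0 + (a.0 + (0 + 0))) | ((0 | 0 + 0 | 0 + a.(0 | 0)) | (b.(0 | 0) + c.0\{a})) has moves --a--▸ n1, --b--▸ n2, --b--▸ n3, --c--▸ n4
  n1 = b.(c.0 + (a.0 + (0 + 0))) | (0 | 0 | (b.(0 | 0) + c.0\{a})) has moves --b--▸ n5, --b--▸ n6, --c--▸ n7
  n2 = (c.0 + (a.0 + (0 + 0))) | ((0 | 0 + 0 | 0 + a.(0 | 0)) | (b.(0 | 0) + c.0\{a})) has moves --a--▸ n5, --a--▸ n8, --b--▸ n9, --c--▸ n10, --c--▸ n8
  n3 = b.(c.0 + (a.0 + (0 + 0))) | ((0 | 0 + 0 | 0 + a.(0 | 0)) | (0 | 0)) has moves --a--▸ n6, --b--▸ n9
  n4 = b.(c.0 + (a.0 + (0 + 0))) | ((0 | 0 + 0 | 0 + a.(0 | 0)) | 0\{a}) has moves --a--▸ n7, --b--▸ n10
  n5 = (c.0 + (a.0 + (0 + 0))) | (0 | 0 | (b.(0 | 0) + c.0\{a})) has moves --a--▸ n11, --b--▸ n12, --c--▸ n11, --c--▸ n13
  n6 = b.(c.0 + (a.0 + (0 + 0))) | (0 | 0 | (0 | 0)) has moves --b--▸ n12
  n7 = b.(c.0 + (a.0 + (0 + 0))) | (0 | 0 | 0\{a}) has moves --b--▸ n13
  n8 = 0 | ((0 | 0 + 0 | 0 + a.(0 | 0)) | (b.(0 | 0) + c.0\{a})) has moves --a--▸ n11, --b--▸ n14, --c--▸ n15
  n9 = (c.0 + (a.0 + (0 + 0))) | ((0 | 0 + 0 | 0 + a.(0 | 0)) | (0 | 0)) has moves --a--▸ n12, --a--▸ n14, --c--▸ n14
  n10 = (c.0 + (a.0 + (0 + 0))) | ((0 | 0 + 0 | 0 + a.(0 | 0)) | 0\{a}) has moves --a--▸ n13, --a--▸ n15, --c--▸ n15
  n11 = 0 | (0 | 0 | (b.(0 | 0) + c.0\{a})) has moves --b--▸ n16, --c--▸ n17
  n12 = (c.0 + (a.0 + (0 + 0))) | (0 | 0 | (0 | 0)) has moves --a--▸ n16, --c--▸ n16
  n13 = (c.0 + (a.0 + (0 + 0))) | (0 | 0 | 0\{a}) has moves --a--▸ n17, --c--▸ n17
  n14 = 0 | ((0 | 0 + 0 | 0 + a.(0 | 0)) | (0 | 0)) has moves --a--▸ n16
  n15 = 0 | ((0 | 0 + 0 | 0 + a.(0 | 0)) | 0\{a}) has moves --a--▸ n17
  n16 = 0 | (0 | 0 | (0 | 0)) has moves ·
  n17 = 0 | (0 | 0 | 0\{a}) has moves ·
Run σ = ⟨abbca⟩ on P: start {m0}
  step 1 (a): {m1}
  step 2 (b): {m5, m6}
  step 3 (b): {m13}
  step 4 (c): {m22}
  step 5 (a): {m20}
  — P admits the full trace.
Run σ = ⟨abbca⟩ on Q: start {n0}
  step 1 (a): {n1}
  step 2 (b): {n5, n6}
  step 3 (b): {n12}
  step 4 (c): {n16}
  step 5 (a): ∅ (Q stuck)

abbca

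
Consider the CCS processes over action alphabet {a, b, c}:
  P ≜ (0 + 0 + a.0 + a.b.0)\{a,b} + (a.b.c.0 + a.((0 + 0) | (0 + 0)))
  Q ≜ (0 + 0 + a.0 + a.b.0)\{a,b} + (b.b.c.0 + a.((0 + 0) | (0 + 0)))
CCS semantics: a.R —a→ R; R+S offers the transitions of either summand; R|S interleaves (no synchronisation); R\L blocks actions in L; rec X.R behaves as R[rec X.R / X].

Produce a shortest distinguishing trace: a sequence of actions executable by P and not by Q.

ab

Reachable graph of P (5 states):
  s0 = (0 + 0 + a.0 + a.b.0)\{a,b} + (a.b.c.0 + a.((0 + 0) | (0 + 0))) → -a-> s1, -a-> s2
  s1 = (0 + 0) | (0 + 0) → ·
  s2 = b.c.0 → -b-> s3
  s3 = c.0 → -c-> s4
  s4 = 0 → ·
Reachable graph of Q (5 states):
  t0 = (0 + 0 + a.0 + a.b.0)\{a,b} + (b.b.c.0 + a.((0 + 0) | (0 + 0))) → -a-> t1, -b-> t2
  t1 = (0 + 0) | (0 + 0) → ·
  t2 = b.c.0 → -b-> t3
  t3 = c.0 → -c-> t4
  t4 = 0 → ·
Executing ab from P (initial set {s0}):
  after a @ step 1: {s1, s2}
  after b @ step 2: {s3}
  — P admits the full trace.
Executing ab from Q (initial set {t0}):
  after a @ step 1: {t1}
  after b @ step 2: ∅  — Q cannot continue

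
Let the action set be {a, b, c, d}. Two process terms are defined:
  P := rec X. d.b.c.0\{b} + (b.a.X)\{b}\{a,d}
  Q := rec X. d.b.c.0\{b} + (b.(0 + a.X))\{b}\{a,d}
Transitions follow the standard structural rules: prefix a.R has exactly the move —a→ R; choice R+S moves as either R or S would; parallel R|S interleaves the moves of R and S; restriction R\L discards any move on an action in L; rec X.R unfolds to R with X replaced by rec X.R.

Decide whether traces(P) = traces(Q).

YES

P's transition system — 4 states:
  m0 = rec X. d.b.c.0\{b} + (b.a.X)\{b}\{a,d} → --d--▸ m1
  m1 = b.c.0\{b} → --b--▸ m2
  m2 = c.0\{b} → --c--▸ m3
  m3 = 0\{b} → (no moves)
Q's transition system — 4 states:
  n0 = rec X. d.b.c.0\{b} + (b.(0 + a.X))\{b}\{a,d} → --d--▸ n1
  n1 = b.c.0\{b} → --b--▸ n2
  n2 = c.0\{b} → --c--▸ n3
  n3 = 0\{b} → (no moves)
Coarsest stable partition (strong bisimilarity classes):
  B0 = {m0, n0}
  B1 = {m1, n1}
  B2 = {m2, n2}
  B3 = {m3, n3}
m0 ∈ B0, n0 ∈ B0 → same block
Bisimilar ⇒ trace-equivalent.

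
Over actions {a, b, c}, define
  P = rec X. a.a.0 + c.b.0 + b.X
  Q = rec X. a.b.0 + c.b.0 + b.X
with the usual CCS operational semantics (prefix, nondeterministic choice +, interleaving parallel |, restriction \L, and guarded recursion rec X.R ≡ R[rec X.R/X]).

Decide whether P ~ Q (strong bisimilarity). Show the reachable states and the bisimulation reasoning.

not bisimilar

Reachable graph of P (4 states):
  m0 = rec X. a.a.0 + c.b.0 + b.X | —a→ m1, —b→ m0, —c→ m2
  m1 = a.0 | —a→ m3
  m2 = b.0 | —b→ m3
  m3 = 0 | ·
Reachable graph of Q (3 states):
  n0 = rec X. a.b.0 + c.b.0 + b.X | —a→ n1, —b→ n0, —c→ n1
  n1 = b.0 | —b→ n2
  n2 = 0 | ·
Coarsest stable partition (strong bisimilarity classes):
  B0 = {m0}
  B1 = {m2, n1}
  B2 = {m3, n2}
  B3 = {m1}
  B4 = {n0}
m0 ∈ B0, n0 ∈ B4 → different blocks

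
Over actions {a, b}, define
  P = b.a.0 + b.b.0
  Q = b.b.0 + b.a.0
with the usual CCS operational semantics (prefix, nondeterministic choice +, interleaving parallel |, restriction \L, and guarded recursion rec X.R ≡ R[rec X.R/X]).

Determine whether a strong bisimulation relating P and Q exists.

P's transition system — 4 states:
  p0 = b.a.0 + b.b.0 | —b→ p1, —b→ p2
  p1 = a.0 | —a→ p3
  p2 = b.0 | —b→ p3
  p3 = 0 | deadlocked
Q's transition system — 4 states:
  q0 = b.b.0 + b.a.0 | —b→ q1, —b→ q2
  q1 = a.0 | —a→ q3
  q2 = b.0 | —b→ q3
  q3 = 0 | deadlocked
Partition-refinement fixed point:
  B0 = {p0, q0}
  B1 = {p1, q1}
  B2 = {p3, q3}
  B3 = {p2, q2}
p0 ∈ B0, q0 ∈ B0 → same block

P ~ Q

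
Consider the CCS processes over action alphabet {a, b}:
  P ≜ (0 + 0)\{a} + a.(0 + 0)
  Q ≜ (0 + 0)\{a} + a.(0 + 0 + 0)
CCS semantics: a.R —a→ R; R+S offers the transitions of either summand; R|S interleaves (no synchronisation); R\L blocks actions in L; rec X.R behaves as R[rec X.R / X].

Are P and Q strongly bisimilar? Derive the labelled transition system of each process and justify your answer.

P ~ Q

P's transition system — 2 states:
  m0 = (0 + 0)\{a} + a.(0 + 0) | --a--▸ m1
  m1 = 0 + 0 | stopped
Q's transition system — 2 states:
  n0 = (0 + 0)\{a} + a.(0 + 0 + 0) | --a--▸ n1
  n1 = 0 + 0 + 0 | stopped
Bisimilarity quotient blocks:
  B0 = {m0, n0}
  B1 = {m1, n1}
m0 ∈ B0, n0 ∈ B0 → same block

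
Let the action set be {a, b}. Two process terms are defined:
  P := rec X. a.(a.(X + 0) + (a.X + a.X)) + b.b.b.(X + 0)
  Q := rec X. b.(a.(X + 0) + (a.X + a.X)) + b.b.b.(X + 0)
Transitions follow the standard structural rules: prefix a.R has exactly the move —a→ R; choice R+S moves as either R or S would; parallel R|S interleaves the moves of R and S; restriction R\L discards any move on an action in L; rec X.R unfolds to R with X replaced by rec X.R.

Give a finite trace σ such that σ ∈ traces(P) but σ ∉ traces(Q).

P's transition system — 5 states:
  p0 = rec X. a.(a.(X + 0) + (a.X + a.X)) + b.b.b.(X + 0) has moves -a-> p1, -b-> p2
  p1 = a.((rec X. a.(a.(X + 0) + (a.X + a.X)) + b.b.b.(X + 0)) + 0) + (a.(rec X. a.(a.(X + 0) + (a.X + a.X)) + b.b.b.(X + 0)) + a.(rec X. a.(a.(X + 0) + (a.X + a.X)) + b.b.b.(X + 0))) has moves -a-> p0, -a-> p3
  p2 = b.b.((rec X. a.(a.(X + 0) + (a.X + a.X)) + b.b.b.(X + 0)) + 0) has moves -b-> p4
  p3 = (rec X. a.(a.(X + 0) + (a.X + a.X)) + b.b.b.(X + 0)) + 0 has moves -a-> p1, -b-> p2
  p4 = b.((rec X. a.(a.(X + 0) + (a.X + a.X)) + b.b.b.(X + 0)) + 0) has moves -b-> p3
Q's transition system — 5 states:
  q0 = rec X. b.(a.(X + 0) + (a.X + a.X)) + b.b.b.(X + 0) has moves -b-> q1, -b-> q2
  q1 = a.((rec X. b.(a.(X + 0) + (a.X + a.X)) + b.b.b.(X + 0)) + 0) + (a.(rec X. b.(a.(X + 0) + (a.X + a.X)) + b.b.b.(X + 0)) + a.(rec X. b.(a.(X + 0) + (a.X + a.X)) + b.b.b.(X + 0))) has moves -a-> q0, -a-> q3
  q2 = b.b.((rec X. b.(a.(X + 0) + (a.X + a.X)) + b.b.b.(X + 0)) + 0) has moves -b-> q4
  q3 = (rec X. b.(a.(X + 0) + (a.X + a.X)) + b.b.b.(X + 0)) + 0 has moves -b-> q1, -b-> q2
  q4 = b.((rec X. b.(a.(X + 0) + (a.X + a.X)) + b.b.b.(X + 0)) + 0) has moves -b-> q3
Trace ⟨a⟩ through P, begin at {p0}:
  after a @ step 1: {p1}
  P completes σ.
Trace ⟨a⟩ through Q, begin at {q0}:
  after a @ step 1: no successor for Q

a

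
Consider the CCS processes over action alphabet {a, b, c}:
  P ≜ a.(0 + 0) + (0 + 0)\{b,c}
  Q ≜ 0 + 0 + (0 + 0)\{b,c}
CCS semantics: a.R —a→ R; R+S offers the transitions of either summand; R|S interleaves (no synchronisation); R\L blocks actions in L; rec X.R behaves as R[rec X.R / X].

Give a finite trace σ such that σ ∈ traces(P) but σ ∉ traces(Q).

Reachable graph of P (2 states):
  m0 = a.(0 + 0) + (0 + 0)\{b,c} :: ··a··> m1
  m1 = 0 + 0 :: ∅
Reachable graph of Q (1 states):
  n0 = 0 + 0 + (0 + 0)\{b,c} :: ∅
Executing a from P (initial set {m0}):
  after a @ step 1: {m1}
  P completes σ.
Executing a from Q (initial set {n0}):
  after a @ step 1: ∅ (Q stuck)

a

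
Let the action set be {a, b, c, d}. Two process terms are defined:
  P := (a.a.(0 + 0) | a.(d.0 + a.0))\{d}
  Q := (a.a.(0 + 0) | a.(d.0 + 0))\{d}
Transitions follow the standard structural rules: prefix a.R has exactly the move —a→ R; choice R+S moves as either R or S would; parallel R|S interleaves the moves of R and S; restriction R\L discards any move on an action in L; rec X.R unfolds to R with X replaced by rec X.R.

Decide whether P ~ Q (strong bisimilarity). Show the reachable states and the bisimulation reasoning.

P's transition system — 9 states:
  s0 = (a.a.(0 + 0) | a.(d.0 + a.0))\{d} → —a→ s1, —a→ s2
  s1 = (a.(0 + 0) | a.(d.0 + a.0))\{d} → —a→ s3, —a→ s4
  s2 = (a.a.(0 + 0) | (d.0 + a.0))\{d} → —a→ s4, —a→ s5
  s3 = ((0 + 0) | a.(d.0 + a.0))\{d} → —a→ s6
  s4 = (a.(0 + 0) | (d.0 + a.0))\{d} → —a→ s6, —a→ s7
  s5 = (a.a.(0 + 0) | 0)\{d} → —a→ s7
  s6 = ((0 + 0) | (d.0 + a.0))\{d} → —a→ s8
  s7 = (a.(0 + 0) | 0)\{d} → —a→ s8
  s8 = ((0 + 0) | 0)\{d} → ·
Q's transition system — 6 states:
  t0 = (a.a.(0 + 0) | a.(d.0 + 0))\{d} → —a→ t1, —a→ t2
  t1 = (a.(0 + 0) | a.(d.0 + 0))\{d} → —a→ t3, —a→ t4
  t2 = (a.a.(0 + 0) | (d.0 + 0))\{d} → —a→ t4
  t3 = ((0 + 0) | a.(d.0 + 0))\{d} → —a→ t5
  t4 = (a.(0 + 0) | (d.0 + 0))\{d} → —a→ t5
  t5 = ((0 + 0) | (d.0 + 0))\{d} → ·
Partition-refinement fixed point:
  B0 = {s0}
  B1 = {s1, s2, t0}
  B2 = {s3, s4, s5, t1, t2}
  B3 = {s6, s7, t3, t4}
  B4 = {s8, t5}
s0 ∈ B0, t0 ∈ B1 → different blocks

not bisimilar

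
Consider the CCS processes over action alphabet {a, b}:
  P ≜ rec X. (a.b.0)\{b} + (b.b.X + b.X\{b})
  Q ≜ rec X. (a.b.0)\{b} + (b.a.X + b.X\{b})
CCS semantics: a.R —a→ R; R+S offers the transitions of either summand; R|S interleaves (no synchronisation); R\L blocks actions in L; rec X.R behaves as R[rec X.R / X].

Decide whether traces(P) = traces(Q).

Reachable graph of P (5 states):
  p0 = rec X. (a.b.0)\{b} + (b.b.X + b.X\{b}) has moves --a--▸ p1, --b--▸ p2, --b--▸ p3
  p1 = (b.0)\{b} has moves (no moves)
  p2 = (rec X. (a.b.0)\{b} + (b.b.X + b.X\{b}))\{b} has moves --a--▸ p4
  p3 = b.(rec X. (a.b.0)\{b} + (b.b.X + b.X\{b})) has moves --b--▸ p0
  p4 = (b.0)\{b}\{b} has moves (no moves)
Reachable graph of Q (5 states):
  q0 = rec X. (a.b.0)\{b} + (b.a.X + b.X\{b}) has moves --a--▸ q1, --b--▸ q2, --b--▸ q3
  q1 = (b.0)\{b} has moves (no moves)
  q2 = (rec X. (a.b.0)\{b} + (b.a.X + b.X\{b}))\{b} has moves --a--▸ q4
  q3 = a.(rec X. (a.b.0)\{b} + (b.a.X + b.X\{b})) has moves --a--▸ q0
  q4 = (b.0)\{b}\{b} has moves (no moves)
Trace ⟨bb⟩ through P, begin at {p0}:
  step 1 (b): {p2, p3}
  step 2 (b): {p0}
  — P admits the full trace.
Trace ⟨bb⟩ through Q, begin at {q0}:
  step 1 (b): {q2, q3}
  step 2 (b): ∅  — Q cannot continue

NO — witness ⟨bb⟩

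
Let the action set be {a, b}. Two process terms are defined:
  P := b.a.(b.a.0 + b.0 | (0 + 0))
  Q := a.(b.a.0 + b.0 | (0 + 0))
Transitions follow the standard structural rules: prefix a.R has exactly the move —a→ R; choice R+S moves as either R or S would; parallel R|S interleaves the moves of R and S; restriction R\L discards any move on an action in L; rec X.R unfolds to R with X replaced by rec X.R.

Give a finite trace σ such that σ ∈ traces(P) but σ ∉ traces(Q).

b

Reachable graph of P (6 states):
  m0 = b.a.(b.a.0 + b.0 | (0 + 0)) has moves --b--▸ m1
  m1 = a.(b.a.0 + b.0 | (0 + 0)) has moves --a--▸ m2
  m2 = b.a.0 + b.0 | (0 + 0) has moves --b--▸ m3, --b--▸ m4
  m3 = 0 | (0 + 0) has moves ∅
  m4 = a.0 has moves --a--▸ m5
  m5 = 0 has moves ∅
Reachable graph of Q (5 states):
  n0 = a.(b.a.0 + b.0 | (0 + 0)) has moves --a--▸ n1
  n1 = b.a.0 + b.0 | (0 + 0) has moves --b--▸ n2, --b--▸ n3
  n2 = 0 | (0 + 0) has moves ∅
  n3 = a.0 has moves --a--▸ n4
  n4 = 0 has moves ∅
Run σ = ⟨b⟩ on P: start {m0}
  [1] b ⇒ {m1}
  P completes σ.
Run σ = ⟨b⟩ on Q: start {n0}
  [1] b ⇒ no successor for Q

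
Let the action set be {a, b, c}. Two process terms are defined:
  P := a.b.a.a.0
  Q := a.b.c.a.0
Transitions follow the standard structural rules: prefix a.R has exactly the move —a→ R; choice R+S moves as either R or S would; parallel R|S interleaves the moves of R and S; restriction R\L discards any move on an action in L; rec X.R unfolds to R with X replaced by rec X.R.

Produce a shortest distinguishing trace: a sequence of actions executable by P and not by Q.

aba

P's transition system — 5 states:
  u0 = a.b.a.a.0 ⊢ —a→ u1
  u1 = b.a.a.0 ⊢ —b→ u2
  u2 = a.a.0 ⊢ —a→ u3
  u3 = a.0 ⊢ —a→ u4
  u4 = 0 ⊢ ·
Q's transition system — 5 states:
  v0 = a.b.c.a.0 ⊢ —a→ v1
  v1 = b.c.a.0 ⊢ —b→ v2
  v2 = c.a.0 ⊢ —c→ v3
  v3 = a.0 ⊢ —a→ v4
  v4 = 0 ⊢ ·
Run σ = ⟨aba⟩ on P: start {u0}
  step 1 (a): {u1}
  step 2 (b): {u2}
  step 3 (a): {u3}
  — P admits the full trace.
Run σ = ⟨aba⟩ on Q: start {v0}
  step 1 (a): {v1}
  step 2 (b): {v2}
  step 3 (a): no successor for Q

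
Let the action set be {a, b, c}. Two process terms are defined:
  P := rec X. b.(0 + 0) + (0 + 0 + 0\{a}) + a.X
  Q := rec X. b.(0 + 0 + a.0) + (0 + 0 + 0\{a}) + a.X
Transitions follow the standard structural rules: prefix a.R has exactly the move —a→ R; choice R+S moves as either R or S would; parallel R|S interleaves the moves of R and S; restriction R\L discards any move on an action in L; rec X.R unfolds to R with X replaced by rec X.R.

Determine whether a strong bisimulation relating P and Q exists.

P's transition system — 2 states:
  m0 = rec X. b.(0 + 0) + (0 + 0 + 0\{a}) + a.X has moves --a--▸ m0, --b--▸ m1
  m1 = 0 + 0 has moves ·
Q's transition system — 3 states:
  n0 = rec X. b.(0 + 0 + a.0) + (0 + 0 + 0\{a}) + a.X has moves --a--▸ n0, --b--▸ n1
  n1 = 0 + 0 + a.0 has moves --a--▸ n2
  n2 = 0 has moves ·
Partition-refinement fixed point:
  B0 = {m0}
  B1 = {m1, n2}
  B2 = {n0}
  B3 = {n1}
m0 ∈ B0, n0 ∈ B2 → different blocks

P ≁ Q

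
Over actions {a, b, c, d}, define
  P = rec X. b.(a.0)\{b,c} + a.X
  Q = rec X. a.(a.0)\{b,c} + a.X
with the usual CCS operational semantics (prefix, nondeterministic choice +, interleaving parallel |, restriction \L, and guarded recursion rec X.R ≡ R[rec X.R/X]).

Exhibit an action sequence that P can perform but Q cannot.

b

Reachable graph of P (3 states):
  p0 = rec X. b.(a.0)\{b,c} + a.X has moves -a-> p0, -b-> p1
  p1 = (a.0)\{b,c} has moves -a-> p2
  p2 = 0\{b,c} has moves (no moves)
Reachable graph of Q (3 states):
  q0 = rec X. a.(a.0)\{b,c} + a.X has moves -a-> q0, -a-> q1
  q1 = (a.0)\{b,c} has moves -a-> q2
  q2 = 0\{b,c} has moves (no moves)
Run σ = ⟨b⟩ on P: start {p0}
  [1] b ⇒ {p1}
  — P admits the full trace.
Run σ = ⟨b⟩ on Q: start {q0}
  [1] b ⇒ ∅  — Q cannot continue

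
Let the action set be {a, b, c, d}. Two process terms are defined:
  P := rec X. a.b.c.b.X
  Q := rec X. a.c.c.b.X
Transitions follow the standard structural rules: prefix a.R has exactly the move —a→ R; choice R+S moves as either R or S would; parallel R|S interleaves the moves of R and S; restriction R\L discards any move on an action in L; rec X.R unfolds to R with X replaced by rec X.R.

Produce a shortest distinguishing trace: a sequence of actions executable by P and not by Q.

Reachable graph of P (4 states):
  p0 = rec X. a.b.c.b.X :: ··a··> p1
  p1 = b.c.b.(rec X. a.b.c.b.X) :: ··b··> p2
  p2 = c.b.(rec X. a.b.c.b.X) :: ··c··> p3
  p3 = b.(rec X. a.b.c.b.X) :: ··b··> p0
Reachable graph of Q (4 states):
  q0 = rec X. a.c.c.b.X :: ··a··> q1
  q1 = c.c.b.(rec X. a.c.c.b.X) :: ··c··> q2
  q2 = c.b.(rec X. a.c.c.b.X) :: ··c··> q3
  q3 = b.(rec X. a.c.c.b.X) :: ··b··> q0
Executing ab from P (initial set {p0}):
  after a @ step 1: {p1}
  after b @ step 2: {p2}
  — P admits the full trace.
Executing ab from Q (initial set {q0}):
  after a @ step 1: {q1}
  after b @ step 2: ∅ (Q stuck)

ab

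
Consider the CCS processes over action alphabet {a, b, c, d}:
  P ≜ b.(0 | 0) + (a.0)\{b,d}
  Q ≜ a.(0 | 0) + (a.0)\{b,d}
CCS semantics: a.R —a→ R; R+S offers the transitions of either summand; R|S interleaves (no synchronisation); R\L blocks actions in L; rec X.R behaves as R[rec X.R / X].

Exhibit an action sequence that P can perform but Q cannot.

b

Reachable graph of P (3 states):
  m0 = b.(0 | 0) + (a.0)\{b,d} :: —a→ m1, —b→ m2
  m1 = 0\{b,d} :: stopped
  m2 = 0 | 0 :: stopped
Reachable graph of Q (3 states):
  n0 = a.(0 | 0) + (a.0)\{b,d} :: —a→ n1, —a→ n2
  n1 = 0 | 0 :: stopped
  n2 = 0\{b,d} :: stopped
Run σ = ⟨b⟩ on P: start {m0}
  [1] b ⇒ {m2}
  — P admits the full trace.
Run σ = ⟨b⟩ on Q: start {n0}
  [1] b ⇒ ∅  — Q cannot continue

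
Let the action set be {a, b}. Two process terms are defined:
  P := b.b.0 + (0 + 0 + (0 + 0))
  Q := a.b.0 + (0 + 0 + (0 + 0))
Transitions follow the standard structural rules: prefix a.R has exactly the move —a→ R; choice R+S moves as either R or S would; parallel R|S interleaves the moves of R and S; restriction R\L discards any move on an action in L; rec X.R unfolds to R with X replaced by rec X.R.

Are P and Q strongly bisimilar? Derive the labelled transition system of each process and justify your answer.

P ≁ Q

Reachable graph of P (3 states):
  m0 = b.b.0 + (0 + 0 + (0 + 0)) :: -b-> m1
  m1 = b.0 :: -b-> m2
  m2 = 0 :: ∅
Reachable graph of Q (3 states):
  n0 = a.b.0 + (0 + 0 + (0 + 0)) :: -a-> n1
  n1 = b.0 :: -b-> n2
  n2 = 0 :: ∅
Coarsest stable partition (strong bisimilarity classes):
  B0 = {m0}
  B1 = {m1, n1}
  B2 = {m2, n2}
  B3 = {n0}
m0 ∈ B0, n0 ∈ B3 → different blocks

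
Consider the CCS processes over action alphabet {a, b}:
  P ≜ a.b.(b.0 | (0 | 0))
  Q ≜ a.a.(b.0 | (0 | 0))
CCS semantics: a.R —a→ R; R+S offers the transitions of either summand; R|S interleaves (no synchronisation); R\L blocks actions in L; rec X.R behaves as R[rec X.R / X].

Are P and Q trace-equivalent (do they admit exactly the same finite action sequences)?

P's transition system — 4 states:
  p0 = a.b.(b.0 | (0 | 0)) has moves —a→ p1
  p1 = b.(b.0 | (0 | 0)) has moves —b→ p2
  p2 = b.0 | (0 | 0) has moves —b→ p3
  p3 = 0 | (0 | 0) has moves deadlocked
Q's transition system — 4 states:
  q0 = a.a.(b.0 | (0 | 0)) has moves —a→ q1
  q1 = a.(b.0 | (0 | 0)) has moves —a→ q2
  q2 = b.0 | (0 | 0) has moves —b→ q3
  q3 = 0 | (0 | 0) has moves deadlocked
Run σ = ⟨ab⟩ on P: start {p0}
  [1] a ⇒ {p1}
  [2] b ⇒ {p2}
  — P admits the full trace.
Run σ = ⟨ab⟩ on Q: start {q0}
  [1] a ⇒ {q1}
  [2] b ⇒ ∅  — Q cannot continue

traces(P) ≠ traces(Q) — witness ⟨ab⟩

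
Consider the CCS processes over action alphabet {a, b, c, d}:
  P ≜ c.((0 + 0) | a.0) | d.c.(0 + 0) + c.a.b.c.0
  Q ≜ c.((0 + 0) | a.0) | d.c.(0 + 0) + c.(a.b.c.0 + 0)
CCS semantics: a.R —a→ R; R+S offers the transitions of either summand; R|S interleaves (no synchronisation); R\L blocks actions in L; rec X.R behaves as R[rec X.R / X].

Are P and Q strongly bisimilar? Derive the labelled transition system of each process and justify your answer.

LTS(P): 13 reachable states
  s0 = c.((0 + 0) | a.0) | d.c.(0 + 0) + c.a.b.c.0 has moves --c--▸ s1, --c--▸ s2, --d--▸ s3
  s1 = (0 + 0) | a.0 | d.c.(0 + 0) has moves --a--▸ s4, --d--▸ s5
  s2 = a.b.c.0 has moves --a--▸ s6
  s3 = c.((0 + 0) | a.0) | c.(0 + 0) has moves --c--▸ s5, --c--▸ s7
  s4 = (0 + 0) | 0 | d.c.(0 + 0) has moves --d--▸ s8
  s5 = (0 + 0) | a.0 | c.(0 + 0) has moves --a--▸ s8, --c--▸ s9
  s6 = b.c.0 has moves --b--▸ s10
  s7 = c.((0 + 0) | a.0) | (0 + 0) has moves --c--▸ s9
  s8 = (0 + 0) | 0 | c.(0 + 0) has moves --c--▸ s11
  s9 = (0 + 0) | a.0 | (0 + 0) has moves --a--▸ s11
  s10 = c.0 has moves --c--▸ s12
  s11 = (0 + 0) | 0 | (0 + 0) has moves deadlocked
  s12 = 0 has moves deadlocked
LTS(Q): 13 reachable states
  t0 = c.((0 + 0) | a.0) | d.c.(0 + 0) + c.(a.b.c.0 + 0) has moves --c--▸ t1, --c--▸ t2, --d--▸ t3
  t1 = (0 + 0) | a.0 | d.c.(0 + 0) has moves --a--▸ t4, --d--▸ t5
  t2 = a.b.c.0 + 0 has moves --a--▸ t6
  t3 = c.((0 + 0) | a.0) | c.(0 + 0) has moves --c--▸ t5, --c--▸ t7
  t4 = (0 + 0) | 0 | d.c.(0 + 0) has moves --d--▸ t8
  t5 = (0 + 0) | a.0 | c.(0 + 0) has moves --a--▸ t8, --c--▸ t9
  t6 = b.c.0 has moves --b--▸ t10
  t7 = c.((0 + 0) | a.0) | (0 + 0) has moves --c--▸ t9
  t8 = (0 + 0) | 0 | c.(0 + 0) has moves --c--▸ t11
  t9 = (0 + 0) | a.0 | (0 + 0) has moves --a--▸ t11
  t10 = c.0 has moves --c--▸ t12
  t11 = (0 + 0) | 0 | (0 + 0) has moves deadlocked
  t12 = 0 has moves deadlocked
Partition-refinement fixed point:
  B0 = {s0, t0}
  B1 = {s2, t2}
  B2 = {s6, t6}
  B3 = {s10, s8, t10, t8}
  B4 = {s11, s12, t11, t12}
  B5 = {s3, t3}
  B6 = {s7, t7}
  B7 = {s9, t9}
  B8 = {s5, t5}
  B9 = {s1, t1}
  B10 = {s4, t4}
s0 ∈ B0, t0 ∈ B0 → same block

P ~ Q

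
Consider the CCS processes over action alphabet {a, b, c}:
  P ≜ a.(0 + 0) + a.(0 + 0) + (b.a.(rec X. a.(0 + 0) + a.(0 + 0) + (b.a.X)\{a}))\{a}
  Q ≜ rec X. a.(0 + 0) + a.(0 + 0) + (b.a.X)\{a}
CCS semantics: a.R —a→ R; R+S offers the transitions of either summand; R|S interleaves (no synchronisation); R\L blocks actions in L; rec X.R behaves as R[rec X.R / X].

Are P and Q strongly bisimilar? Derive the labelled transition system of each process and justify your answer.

LTS(P): 3 reachable states
  m0 = a.(0 + 0) + a.(0 + 0) + (b.a.(rec X. a.(0 + 0) + a.(0 + 0) + (b.a.X)\{a}))\{a} has moves =a=> m1, =b=> m2
  m1 = 0 + 0 has moves deadlocked
  m2 = (a.(rec X. a.(0 + 0) + a.(0 + 0) + (b.a.X)\{a}))\{a} has moves deadlocked
LTS(Q): 3 reachable states
  n0 = rec X. a.(0 + 0) + a.(0 + 0) + (b.a.X)\{a} has moves =a=> n1, =b=> n2
  n1 = 0 + 0 has moves deadlocked
  n2 = (a.(rec X. a.(0 + 0) + a.(0 + 0) + (b.a.X)\{a}))\{a} has moves deadlocked
Partition-refinement fixed point:
  B0 = {m0, n0}
  B1 = {m1, m2, n1, n2}
m0 ∈ B0, n0 ∈ B0 → same block

P ~ Q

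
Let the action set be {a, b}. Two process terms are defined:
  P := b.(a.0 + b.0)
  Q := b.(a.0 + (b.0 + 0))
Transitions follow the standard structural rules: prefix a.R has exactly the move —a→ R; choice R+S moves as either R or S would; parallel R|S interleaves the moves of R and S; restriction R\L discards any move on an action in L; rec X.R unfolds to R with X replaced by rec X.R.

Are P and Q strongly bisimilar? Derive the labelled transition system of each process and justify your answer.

bisimilar

LTS(P): 3 reachable states
  s0 = b.(a.0 + b.0) | =b=> s1
  s1 = a.0 + b.0 | =a=> s2, =b=> s2
  s2 = 0 | (no moves)
LTS(Q): 3 reachable states
  t0 = b.(a.0 + (b.0 + 0)) | =b=> t1
  t1 = a.0 + (b.0 + 0) | =a=> t2, =b=> t2
  t2 = 0 | (no moves)
Partition-refinement fixed point:
  B0 = {s0, t0}
  B1 = {s1, t1}
  B2 = {s2, t2}
s0 ∈ B0, t0 ∈ B0 → same block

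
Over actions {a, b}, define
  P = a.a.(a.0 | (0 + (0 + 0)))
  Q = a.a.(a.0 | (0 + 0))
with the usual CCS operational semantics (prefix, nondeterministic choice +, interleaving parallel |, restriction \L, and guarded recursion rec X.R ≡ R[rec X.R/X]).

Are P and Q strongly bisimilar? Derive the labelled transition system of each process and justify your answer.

YES

LTS(P): 4 reachable states
  m0 = a.a.(a.0 | (0 + (0 + 0))) has moves =a=> m1
  m1 = a.(a.0 | (0 + (0 + 0))) has moves =a=> m2
  m2 = a.0 | (0 + (0 + 0)) has moves =a=> m3
  m3 = 0 | (0 + (0 + 0)) has moves ∅
LTS(Q): 4 reachable states
  n0 = a.a.(a.0 | (0 + 0)) has moves =a=> n1
  n1 = a.(a.0 | (0 + 0)) has moves =a=> n2
  n2 = a.0 | (0 + 0) has moves =a=> n3
  n3 = 0 | (0 + 0) has moves ∅
Bisimilarity quotient blocks:
  B0 = {m0, n0}
  B1 = {m1, n1}
  B2 = {m2, n2}
  B3 = {m3, n3}
m0 ∈ B0, n0 ∈ B0 → same block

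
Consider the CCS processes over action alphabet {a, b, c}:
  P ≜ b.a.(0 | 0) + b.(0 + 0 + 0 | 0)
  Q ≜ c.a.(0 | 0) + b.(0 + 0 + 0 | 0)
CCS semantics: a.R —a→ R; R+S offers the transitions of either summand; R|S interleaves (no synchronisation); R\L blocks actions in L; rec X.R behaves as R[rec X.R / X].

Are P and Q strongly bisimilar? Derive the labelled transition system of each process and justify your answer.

P's transition system — 4 states:
  u0 = b.a.(0 | 0) + b.(0 + 0 + 0 | 0) has moves ··b··> u1, ··b··> u2
  u1 = 0 + 0 + 0 | 0 has moves stopped
  u2 = a.(0 | 0) has moves ··a··> u3
  u3 = 0 | 0 has moves stopped
Q's transition system — 4 states:
  v0 = c.a.(0 | 0) + b.(0 + 0 + 0 | 0) has moves ··b··> v1, ··c··> v2
  v1 = 0 + 0 + 0 | 0 has moves stopped
  v2 = a.(0 | 0) has moves ··a··> v3
  v3 = 0 | 0 has moves stopped
Partition-refinement fixed point:
  B0 = {u0}
  B1 = {u1, u3, v1, v3}
  B2 = {u2, v2}
  B3 = {v0}
u0 ∈ B0, v0 ∈ B3 → different blocks

NO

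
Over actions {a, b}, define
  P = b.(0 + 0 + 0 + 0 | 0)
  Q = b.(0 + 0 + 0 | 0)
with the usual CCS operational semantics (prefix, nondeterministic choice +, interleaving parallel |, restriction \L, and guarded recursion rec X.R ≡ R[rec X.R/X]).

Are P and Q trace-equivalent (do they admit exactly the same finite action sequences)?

Reachable graph of P (2 states):
  m0 = b.(0 + 0 + 0 + 0 | 0) ⊢ —b→ m1
  m1 = 0 + 0 + 0 + 0 | 0 ⊢ (no moves)
Reachable graph of Q (2 states):
  n0 = b.(0 + 0 + 0 | 0) ⊢ —b→ n1
  n1 = 0 + 0 + 0 | 0 ⊢ (no moves)
Partition-refinement fixed point:
  B0 = {m0, n0}
  B1 = {m1, n1}
m0 ∈ B0, n0 ∈ B0 → same block
Bisimilar ⇒ trace-equivalent.

trace-equivalent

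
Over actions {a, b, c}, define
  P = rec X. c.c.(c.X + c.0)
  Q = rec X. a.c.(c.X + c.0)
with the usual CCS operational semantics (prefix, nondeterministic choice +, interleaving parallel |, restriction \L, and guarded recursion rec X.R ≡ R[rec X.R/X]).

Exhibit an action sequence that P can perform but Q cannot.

c

P's transition system — 4 states:
  m0 = rec X. c.c.(c.X + c.0) has moves ··c··> m1
  m1 = c.(c.(rec X. c.c.(c.X + c.0)) + c.0) has moves ··c··> m2
  m2 = c.(rec X. c.c.(c.X + c.0)) + c.0 has moves ··c··> m0, ··c··> m3
  m3 = 0 has moves stopped
Q's transition system — 4 states:
  n0 = rec X. a.c.(c.X + c.0) has moves ··a··> n1
  n1 = c.(c.(rec X. a.c.(c.X + c.0)) + c.0) has moves ··c··> n2
  n2 = c.(rec X. a.c.(c.X + c.0)) + c.0 has moves ··c··> n0, ··c··> n3
  n3 = 0 has moves stopped
Executing c from P (initial set {m0}):
  [1] c ⇒ {m1}
  — P admits the full trace.
Executing c from Q (initial set {n0}):
  [1] c ⇒ ∅  — Q cannot continue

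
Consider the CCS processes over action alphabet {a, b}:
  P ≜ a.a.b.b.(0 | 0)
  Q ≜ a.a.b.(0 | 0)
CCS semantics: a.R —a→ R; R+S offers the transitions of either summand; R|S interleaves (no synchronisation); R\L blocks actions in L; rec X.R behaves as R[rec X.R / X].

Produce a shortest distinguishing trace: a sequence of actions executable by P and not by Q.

Reachable graph of P (5 states):
  u0 = a.a.b.b.(0 | 0) | =a=> u1
  u1 = a.b.b.(0 | 0) | =a=> u2
  u2 = b.b.(0 | 0) | =b=> u3
  u3 = b.(0 | 0) | =b=> u4
  u4 = 0 | 0 | ·
Reachable graph of Q (4 states):
  v0 = a.a.b.(0 | 0) | =a=> v1
  v1 = a.b.(0 | 0) | =a=> v2
  v2 = b.(0 | 0) | =b=> v3
  v3 = 0 | 0 | ·
Run σ = ⟨aabb⟩ on P: start {u0}
  after a @ step 1: {u1}
  after a @ step 2: {u2}
  after b @ step 3: {u3}
  after b @ step 4: {u4}
  ✓ P
Run σ = ⟨aabb⟩ on Q: start {v0}
  after a @ step 1: {v1}
  after a @ step 2: {v2}
  after b @ step 3: {v3}
  after b @ step 4: no successor for Q

aabb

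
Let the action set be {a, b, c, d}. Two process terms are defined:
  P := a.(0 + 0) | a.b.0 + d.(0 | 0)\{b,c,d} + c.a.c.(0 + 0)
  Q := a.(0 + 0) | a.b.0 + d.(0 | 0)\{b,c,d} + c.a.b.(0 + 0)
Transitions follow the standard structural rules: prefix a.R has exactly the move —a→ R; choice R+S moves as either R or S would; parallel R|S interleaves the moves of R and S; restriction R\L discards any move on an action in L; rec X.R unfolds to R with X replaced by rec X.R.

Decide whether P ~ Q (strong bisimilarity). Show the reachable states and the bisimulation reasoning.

LTS(P): 10 reachable states
  u0 = a.(0 + 0) | a.b.0 + d.(0 | 0)\{b,c,d} + c.a.c.(0 + 0) | —a→ u1, —a→ u2, —c→ u3, —d→ u4
  u1 = (0 + 0) | a.b.0 | —a→ u5
  u2 = a.(0 + 0) | b.0 | —a→ u5, —b→ u6
  u3 = a.c.(0 + 0) | —a→ u7
  u4 = (0 | 0)\{b,c,d} | ·
  u5 = (0 + 0) | b.0 | —b→ u8
  u6 = a.(0 + 0) | 0 | —a→ u8
  u7 = c.(0 + 0) | —c→ u9
  u8 = (0 + 0) | 0 | ·
  u9 = 0 + 0 | ·
LTS(Q): 10 reachable states
  v0 = a.(0 + 0) | a.b.0 + d.(0 | 0)\{b,c,d} + c.a.b.(0 + 0) | —a→ v1, —a→ v2, —c→ v3, —d→ v4
  v1 = (0 + 0) | a.b.0 | —a→ v5
  v2 = a.(0 + 0) | b.0 | —a→ v5, —b→ v6
  v3 = a.b.(0 + 0) | —a→ v7
  v4 = (0 | 0)\{b,c,d} | ·
  v5 = (0 + 0) | b.0 | —b→ v8
  v6 = a.(0 + 0) | 0 | —a→ v8
  v7 = b.(0 + 0) | —b→ v9
  v8 = (0 + 0) | 0 | ·
  v9 = 0 + 0 | ·
Partition-refinement fixed point:
  B0 = {u0}
  B1 = {u4, u8, u9, v4, v8, v9}
  B2 = {u2, v2}
  B3 = {u5, v5, v7}
  B4 = {u6, v6}
  B5 = {u3}
  B6 = {u7}
  B7 = {u1, v1, v3}
  B8 = {v0}
u0 ∈ B0, v0 ∈ B8 → different blocks

not bisimilar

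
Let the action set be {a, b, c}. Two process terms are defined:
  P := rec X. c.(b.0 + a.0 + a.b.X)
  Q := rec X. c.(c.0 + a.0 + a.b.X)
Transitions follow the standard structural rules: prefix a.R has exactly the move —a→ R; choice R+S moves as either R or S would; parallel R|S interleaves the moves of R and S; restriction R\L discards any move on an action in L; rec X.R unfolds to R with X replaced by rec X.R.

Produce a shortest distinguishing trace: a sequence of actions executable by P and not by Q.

P's transition system — 4 states:
  m0 = rec X. c.(b.0 + a.0 + a.b.X) → —c→ m1
  m1 = b.0 + a.0 + a.b.(rec X. c.(b.0 + a.0 + a.b.X)) → —a→ m2, —a→ m3, —b→ m2
  m2 = 0 → ∅
  m3 = b.(rec X. c.(b.0 + a.0 + a.b.X)) → —b→ m0
Q's transition system — 4 states:
  n0 = rec X. c.(c.0 + a.0 + a.b.X) → —c→ n1
  n1 = c.0 + a.0 + a.b.(rec X. c.(c.0 + a.0 + a.b.X)) → —a→ n2, —a→ n3, —c→ n2
  n2 = 0 → ∅
  n3 = b.(rec X. c.(c.0 + a.0 + a.b.X)) → —b→ n0
Trace ⟨cb⟩ through P, begin at {m0}:
  after c @ step 1: {m1}
  after b @ step 2: {m2}
  P completes σ.
Trace ⟨cb⟩ through Q, begin at {n0}:
  after c @ step 1: {n1}
  after b @ step 2: ∅ (Q stuck)

cb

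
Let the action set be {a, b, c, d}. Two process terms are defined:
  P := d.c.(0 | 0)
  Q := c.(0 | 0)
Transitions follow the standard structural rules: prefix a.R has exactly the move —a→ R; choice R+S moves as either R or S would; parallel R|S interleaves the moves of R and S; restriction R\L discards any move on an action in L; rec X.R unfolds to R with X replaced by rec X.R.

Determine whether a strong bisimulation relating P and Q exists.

not bisimilar

Reachable graph of P (3 states):
  u0 = d.c.(0 | 0) has moves -d-> u1
  u1 = c.(0 | 0) has moves -c-> u2
  u2 = 0 | 0 has moves stopped
Reachable graph of Q (2 states):
  v0 = c.(0 | 0) has moves -c-> v1
  v1 = 0 | 0 has moves stopped
Bisimilarity quotient blocks:
  B0 = {u0}
  B1 = {u1, v0}
  B2 = {u2, v1}
u0 ∈ B0, v0 ∈ B1 → different blocks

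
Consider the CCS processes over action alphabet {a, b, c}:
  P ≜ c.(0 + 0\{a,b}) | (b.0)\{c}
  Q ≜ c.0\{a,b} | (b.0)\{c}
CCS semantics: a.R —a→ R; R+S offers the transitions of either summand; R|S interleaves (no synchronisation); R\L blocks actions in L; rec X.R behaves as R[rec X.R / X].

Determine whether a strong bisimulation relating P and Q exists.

P ~ Q

P's transition system — 4 states:
  s0 = c.(0 + 0\{a,b}) | (b.0)\{c} → —b→ s1, —c→ s2
  s1 = c.(0 + 0\{a,b}) | 0\{c} → —c→ s3
  s2 = (0 + 0\{a,b}) | (b.0)\{c} → —b→ s3
  s3 = (0 + 0\{a,b}) | 0\{c} → deadlocked
Q's transition system — 4 states:
  t0 = c.0\{a,b} | (b.0)\{c} → —b→ t1, —c→ t2
  t1 = c.0\{a,b} | 0\{c} → —c→ t3
  t2 = 0\{a,b} | (b.0)\{c} → —b→ t3
  t3 = 0\{a,b} | 0\{c} → deadlocked
Coarsest stable partition (strong bisimilarity classes):
  B0 = {s0, t0}
  B1 = {s1, t1}
  B2 = {s3, t3}
  B3 = {s2, t2}
s0 ∈ B0, t0 ∈ B0 → same block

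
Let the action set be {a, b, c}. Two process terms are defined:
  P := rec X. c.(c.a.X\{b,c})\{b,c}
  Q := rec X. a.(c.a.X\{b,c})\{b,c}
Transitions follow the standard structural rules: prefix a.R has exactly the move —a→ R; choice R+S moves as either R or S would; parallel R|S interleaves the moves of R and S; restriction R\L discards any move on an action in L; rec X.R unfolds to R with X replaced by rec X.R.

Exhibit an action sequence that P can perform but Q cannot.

c

LTS(P): 2 reachable states
  s0 = rec X. c.(c.a.X\{b,c})\{b,c} ⊢ ··c··> s1
  s1 = (c.a.(rec X. c.(c.a.X\{b,c})\{b,c})\{b,c})\{b,c} ⊢ deadlocked
LTS(Q): 2 reachable states
  t0 = rec X. a.(c.a.X\{b,c})\{b,c} ⊢ ··a··> t1
  t1 = (c.a.(rec X. a.(c.a.X\{b,c})\{b,c})\{b,c})\{b,c} ⊢ deadlocked
Trace ⟨c⟩ through P, begin at {s0}:
  step 1 (c): {s1}
  P completes σ.
Trace ⟨c⟩ through Q, begin at {t0}:
  step 1 (c): ∅ (Q stuck)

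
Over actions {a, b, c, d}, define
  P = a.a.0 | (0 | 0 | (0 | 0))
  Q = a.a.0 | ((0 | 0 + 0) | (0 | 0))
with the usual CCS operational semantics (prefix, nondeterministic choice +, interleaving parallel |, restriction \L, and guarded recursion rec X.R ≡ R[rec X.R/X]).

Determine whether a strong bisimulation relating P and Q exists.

bisimilar

LTS(P): 3 reachable states
  m0 = a.a.0 | (0 | 0 | (0 | 0)) ⊢ —a→ m1
  m1 = a.0 | (0 | 0 | (0 | 0)) ⊢ —a→ m2
  m2 = 0 | (0 | 0 | (0 | 0)) ⊢ ·
LTS(Q): 3 reachable states
  n0 = a.a.0 | ((0 | 0 + 0) | (0 | 0)) ⊢ —a→ n1
  n1 = a.0 | ((0 | 0 + 0) | (0 | 0)) ⊢ —a→ n2
  n2 = 0 | ((0 | 0 + 0) | (0 | 0)) ⊢ ·
Partition-refinement fixed point:
  B0 = {m0, n0}
  B1 = {m1, n1}
  B2 = {m2, n2}
m0 ∈ B0, n0 ∈ B0 → same block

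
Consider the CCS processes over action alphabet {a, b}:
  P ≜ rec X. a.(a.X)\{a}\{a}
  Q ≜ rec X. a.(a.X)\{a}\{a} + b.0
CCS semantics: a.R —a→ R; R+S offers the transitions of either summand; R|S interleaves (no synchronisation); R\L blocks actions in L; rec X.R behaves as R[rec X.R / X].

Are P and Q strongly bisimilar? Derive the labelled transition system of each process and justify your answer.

P's transition system — 2 states:
  s0 = rec X. a.(a.X)\{a}\{a} ⊢ =a=> s1
  s1 = (a.(rec X. a.(a.X)\{a}\{a}))\{a}\{a} ⊢ ∅
Q's transition system — 3 states:
  t0 = rec X. a.(a.X)\{a}\{a} + b.0 ⊢ =a=> t1, =b=> t2
  t1 = (a.(rec X. a.(a.X)\{a}\{a} + b.0))\{a}\{a} ⊢ ∅
  t2 = 0 ⊢ ∅
Coarsest stable partition (strong bisimilarity classes):
  B0 = {s0}
  B1 = {s1, t1, t2}
  B2 = {t0}
s0 ∈ B0, t0 ∈ B2 → different blocks

P ≁ Q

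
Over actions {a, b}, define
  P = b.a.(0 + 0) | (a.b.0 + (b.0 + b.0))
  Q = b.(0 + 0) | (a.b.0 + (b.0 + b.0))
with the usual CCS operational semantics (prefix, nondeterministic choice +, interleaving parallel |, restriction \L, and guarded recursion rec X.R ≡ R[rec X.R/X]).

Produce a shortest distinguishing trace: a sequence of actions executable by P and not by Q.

P's transition system — 9 states:
  p0 = b.a.(0 + 0) | (a.b.0 + (b.0 + b.0)) → -a-> p1, -b-> p2, -b-> p3
  p1 = b.a.(0 + 0) | b.0 → -b-> p3, -b-> p4
  p2 = a.(0 + 0) | (a.b.0 + (b.0 + b.0)) → -a-> p4, -a-> p5, -b-> p6
  p3 = b.a.(0 + 0) | 0 → -b-> p6
  p4 = a.(0 + 0) | b.0 → -a-> p7, -b-> p6
  p5 = (0 + 0) | (a.b.0 + (b.0 + b.0)) → -a-> p7, -b-> p8
  p6 = a.(0 + 0) | 0 → -a-> p8
  p7 = (0 + 0) | b.0 → -b-> p8
  p8 = (0 + 0) | 0 → ∅
Q's transition system — 6 states:
  q0 = b.(0 + 0) | (a.b.0 + (b.0 + b.0)) → -a-> q1, -b-> q2, -b-> q3
  q1 = b.(0 + 0) | b.0 → -b-> q3, -b-> q4
  q2 = (0 + 0) | (a.b.0 + (b.0 + b.0)) → -a-> q4, -b-> q5
  q3 = b.(0 + 0) | 0 → -b-> q5
  q4 = (0 + 0) | b.0 → -b-> q5
  q5 = (0 + 0) | 0 → ∅
Executing aba from P (initial set {p0}):
  after a @ step 1: {p1}
  after b @ step 2: {p3, p4}
  after a @ step 3: {p7}
  ✓ P
Executing aba from Q (initial set {q0}):
  after a @ step 1: {q1}
  after b @ step 2: {q3, q4}
  after a @ step 3: no successor for Q

aba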